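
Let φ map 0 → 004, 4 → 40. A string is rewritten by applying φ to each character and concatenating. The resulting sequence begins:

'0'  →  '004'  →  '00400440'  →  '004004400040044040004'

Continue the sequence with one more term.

0040044000400440400040040044000400440400044000400400440

φ(004004400040044040004) expands symbol-by-symbol to 004 004 40 004 004 40 40 004 004 004 40 004 004 40 40 004 40 004 004 004 40; joining the 21 pieces gives the next term.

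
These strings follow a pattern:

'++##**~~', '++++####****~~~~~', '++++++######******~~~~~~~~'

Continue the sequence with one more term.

++++++++########********~~~~~~~~~~~

The n-th term is 2n +'s then 2n #'s then 2n *'s then 3n-1 ~'s (n = 1, 2, …).
At n = 4 the blocks have lengths 8, 8, 8, 11.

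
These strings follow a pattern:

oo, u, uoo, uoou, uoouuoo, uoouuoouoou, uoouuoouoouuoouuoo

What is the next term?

Each term (from the third on) is the previous term followed by the one before it: term 3 = u·oo = uoo.
So term 8 is uoouuoouoouuoouuoo·uoouuoouoou.

uoouuoouoouuoouuoouoouuoouoou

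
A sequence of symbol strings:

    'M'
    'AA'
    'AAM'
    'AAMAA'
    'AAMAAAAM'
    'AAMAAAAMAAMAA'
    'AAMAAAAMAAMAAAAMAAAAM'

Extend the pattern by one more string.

This is a Fibonacci-style word recurrence s(k) = s(k−1)·s(k−2): e.g. AA·M = AAM.
The next term joins AAMAAAAMAAMAAAAMAAAAM and AAMAAAAMAAMAA.

AAMAAAAMAAMAAAAMAAAAMAAMAAAAMAAMAA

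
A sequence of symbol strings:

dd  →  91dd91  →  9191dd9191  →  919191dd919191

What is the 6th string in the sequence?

9191919191dd9191919191

Every step adds 91 to the front and 91 to the end of the previous string.
From 919191dd919191, 2 further steps: 919191dd919191 → 91919191dd91919191 → (answer).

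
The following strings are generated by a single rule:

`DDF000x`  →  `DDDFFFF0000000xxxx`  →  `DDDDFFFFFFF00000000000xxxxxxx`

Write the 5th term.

Reading off run lengths: D runs 2, 3, 4; F runs 1, 4, 7; 0 runs 3, 7, 11; x runs 1, 4, 7 — each is linear in n (n = 1, 2, …).
At n = 5 the blocks have lengths 6, 13, 19, 13.

DDDDDDFFFFFFFFFFFFF0000000000000000000xxxxxxxxxxxxx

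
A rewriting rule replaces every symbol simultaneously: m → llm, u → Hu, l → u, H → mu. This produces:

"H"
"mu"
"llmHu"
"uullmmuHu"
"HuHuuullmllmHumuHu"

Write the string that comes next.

muHumuHuHuHuuullmuullmmuHullmHumuHu

Replace each of the 18 characters of HuHuuullmllmHumuHu in place — mu Hu mu Hu Hu Hu u u llm u u llm mu Hu llm Hu mu Hu — and concatenate.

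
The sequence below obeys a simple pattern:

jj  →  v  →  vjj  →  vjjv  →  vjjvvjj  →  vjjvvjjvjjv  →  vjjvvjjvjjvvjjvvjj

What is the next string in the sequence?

From term 3 onward, concatenate the last term with the second-to-last: v·jj = vjj, vjj·v = vjjv, …
So term 8 is vjjvvjjvjjvvjjvvjj·vjjvvjjvjjv.

vjjvvjjvjjvvjjvvjjvjjvvjjvjjv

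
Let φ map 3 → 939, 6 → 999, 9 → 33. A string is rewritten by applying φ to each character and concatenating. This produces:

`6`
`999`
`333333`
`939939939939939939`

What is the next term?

Rewriting the 18 symbols of 939939939939939939 one by one yields 33 939 33 33 939 33 33 939 33 33 939 33 33 939 33 33 939 33; concatenated:

339393333939333393933339393333939333393933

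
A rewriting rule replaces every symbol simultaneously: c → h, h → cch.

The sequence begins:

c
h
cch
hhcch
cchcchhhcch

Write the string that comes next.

Expanding cchcchhhcch: c→h, c→h, h→cch, c→h, c→h, h→cch, h→cch, h→cch, c→h, c→h, h→cch. Concatenated: h h cch h h cch cch cch h h cch.

hhcchhhcchcchcchhhcch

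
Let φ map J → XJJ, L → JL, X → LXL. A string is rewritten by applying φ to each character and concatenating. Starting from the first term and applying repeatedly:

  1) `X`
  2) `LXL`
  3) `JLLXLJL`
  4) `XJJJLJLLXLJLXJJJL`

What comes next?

LXLXJJXJJXJJJLXJJJLJLLXLJLXJJJLLXLXJJXJJXJJJL

φ(XJJJLJLLXLJLXJJJL) expands symbol-by-symbol to LXL XJJ XJJ XJJ JL XJJ JL JL LXL JL XJJ JL LXL XJJ XJJ XJJ JL; joining the 17 pieces gives the next term.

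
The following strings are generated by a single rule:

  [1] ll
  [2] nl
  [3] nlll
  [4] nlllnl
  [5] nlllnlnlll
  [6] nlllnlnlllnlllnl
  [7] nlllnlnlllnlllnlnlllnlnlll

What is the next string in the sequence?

nlllnlnlllnlllnlnlllnlnlllnlllnlnlllnlllnl

From term 3 onward, concatenate the last term with the second-to-last: nl·ll = nlll, nlll·nl = nlllnl, …
Continuing: nlllnlnlllnlllnlnlllnlnlll · nlllnlnlllnlllnl gives term 8.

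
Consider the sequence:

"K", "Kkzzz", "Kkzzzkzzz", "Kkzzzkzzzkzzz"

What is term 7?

The strings grow by a fixed suffix kzzz each time.
From Kkzzzkzzzkzzz, 3 further steps: Kkzzzkzzzkzzz → Kkzzzkzzzkzzzkzzz → Kkzzzkzzzkzzzkzzzkzzz → (answer).

Kkzzzkzzzkzzzkzzzkzzzkzzz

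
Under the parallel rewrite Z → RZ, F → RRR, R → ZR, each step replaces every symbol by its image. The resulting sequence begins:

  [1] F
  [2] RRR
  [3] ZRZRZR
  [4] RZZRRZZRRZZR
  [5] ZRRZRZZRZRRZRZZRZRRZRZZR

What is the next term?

Applying the rule to each of the 24 symbols of ZRRZRZZRZRRZRZZRZRRZRZZR gives the pieces RZ ZR ZR RZ ZR RZ RZ ZR RZ ZR ZR RZ ZR RZ RZ ZR RZ ZR ZR RZ ZR RZ RZ ZR, which concatenate to the answer.

RZZRZRRZZRRZRZZRRZZRZRRZZRRZRZZRRZZRZRRZZRRZRZZR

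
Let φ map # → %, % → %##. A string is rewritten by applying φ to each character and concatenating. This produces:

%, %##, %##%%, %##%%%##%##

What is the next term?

Rewriting each symbol of %##%%%##%##: %→%##, #→%, #→%, %→%##, %→%##, %→%##, #→%, #→%, %→%##, #→%, #→%, which concatenates to %## % % %## %## %## % % %## % %.

%##%%%##%##%##%%%##%%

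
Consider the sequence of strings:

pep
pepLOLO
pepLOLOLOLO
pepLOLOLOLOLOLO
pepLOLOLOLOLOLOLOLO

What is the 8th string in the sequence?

The strings grow by a fixed suffix LOLO each time.
From pepLOLOLOLOLOLOLOLO, 3 further steps: pepLOLOLOLOLOLOLOLO → pepLOLOLOLOLOLOLOLOLOLO → pepLOLOLOLOLOLOLOLOLOLOLOLO → (answer).

pepLOLOLOLOLOLOLOLOLOLOLOLOLOLO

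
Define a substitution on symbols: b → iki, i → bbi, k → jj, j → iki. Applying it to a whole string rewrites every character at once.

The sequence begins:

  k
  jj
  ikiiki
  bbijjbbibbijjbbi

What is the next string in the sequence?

Rewriting the 16 symbols of bbijjbbibbijjbbi one by one yields iki iki bbi iki iki iki iki bbi iki iki bbi iki iki iki iki bbi; concatenated:

ikiikibbiikiikiikiikibbiikiikibbiikiikiikiikibbi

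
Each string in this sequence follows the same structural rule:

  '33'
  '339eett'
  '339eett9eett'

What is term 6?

The strings grow by a fixed suffix 9eett each time.
From 339eett9eett, 3 further steps: 339eett9eett → 339eett9eett9eett → 339eett9eett9eett9eett → (answer).

339eett9eett9eett9eett9eett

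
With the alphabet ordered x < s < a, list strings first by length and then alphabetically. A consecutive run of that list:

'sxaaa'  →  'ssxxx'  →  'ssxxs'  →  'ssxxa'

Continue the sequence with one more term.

Find the rightmost character of ssxxa below a, bump it to the next letter, and reset everything to its right to x.

ssxsx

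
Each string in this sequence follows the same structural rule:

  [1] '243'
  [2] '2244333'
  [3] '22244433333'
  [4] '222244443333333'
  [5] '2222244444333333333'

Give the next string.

22222244444433333333333

Term n consists of n 2's, followed by n 4's, followed by 2n-1 3's (n = 1, 2, …).
Setting n = 6 gives 6, 6, 11 characters in each block.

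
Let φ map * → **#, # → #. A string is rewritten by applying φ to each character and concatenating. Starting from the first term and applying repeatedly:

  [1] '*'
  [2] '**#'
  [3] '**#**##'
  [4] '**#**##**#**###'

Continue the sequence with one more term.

φ(**#**##**#**###) expands symbol-by-symbol to **# **# # **# **# # # **# **# # **# **# # # #; joining the 15 pieces gives the next term.

**#**##**#**###**#**##**#**####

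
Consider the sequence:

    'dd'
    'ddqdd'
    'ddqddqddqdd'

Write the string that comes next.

s(k+1) = s(k)·q·s(k) — each term doubles the last with 'q' between the halves.
So the next term is two copies of ddqddqddqdd with 'q' between the halves.

ddqddqddqddqddqddqddqdd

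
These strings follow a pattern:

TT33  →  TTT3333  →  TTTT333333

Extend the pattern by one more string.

The n-th term is n+1 T's then 2n 3's (n = 1, 2, …).
Setting n = 4 gives 5, 8 characters in each block.

TTTTT33333333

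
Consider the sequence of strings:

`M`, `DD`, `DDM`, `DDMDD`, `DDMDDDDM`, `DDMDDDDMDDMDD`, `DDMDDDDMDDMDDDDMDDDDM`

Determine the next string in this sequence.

DDMDDDDMDDMDDDDMDDDDMDDMDDDDMDDMDD

From term 3 onward, concatenate the last term with the second-to-last: DD·M = DDM, DDM·DD = DDMDD, …
Continuing: DDMDDDDMDDMDDDDMDDDDM · DDMDDDDMDDMDD gives term 8.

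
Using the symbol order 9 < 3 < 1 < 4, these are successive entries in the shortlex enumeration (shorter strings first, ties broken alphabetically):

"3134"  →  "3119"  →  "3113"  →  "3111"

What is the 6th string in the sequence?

Stepping forward 2 times from 3111: 3111 → 3114, then the target.

3149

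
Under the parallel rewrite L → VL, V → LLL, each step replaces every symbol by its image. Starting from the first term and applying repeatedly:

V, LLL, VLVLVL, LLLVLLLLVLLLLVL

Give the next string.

Replace each of the 15 characters of LLLVLLLLVLLLLVL in place — VL VL VL LLL VL VL VL VL LLL VL VL VL VL LLL VL — and concatenate.

VLVLVLLLLVLVLVLVLLLLVLVLVLVLLLLVL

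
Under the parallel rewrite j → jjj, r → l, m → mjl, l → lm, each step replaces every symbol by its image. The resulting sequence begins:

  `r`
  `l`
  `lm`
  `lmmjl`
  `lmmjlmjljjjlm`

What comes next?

Rewriting the 13 symbols of lmmjlmjljjjlm one by one yields lm mjl mjl jjj lm mjl jjj lm jjj jjj jjj lm mjl; concatenated:

lmmjlmjljjjlmmjljjjlmjjjjjjjjjlmmjl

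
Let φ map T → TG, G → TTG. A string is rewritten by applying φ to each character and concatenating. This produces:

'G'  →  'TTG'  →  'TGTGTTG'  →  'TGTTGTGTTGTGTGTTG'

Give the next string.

TGTTGTGTGTTGTGTTGTGTGTTGTGTTGTGTTGTGTGTTG

Replace each of the 17 characters of TGTTGTGTTGTGTGTTG in place — TG TTG TG TG TTG TG TTG TG TG TTG TG TTG TG TTG TG TG TTG — and concatenate.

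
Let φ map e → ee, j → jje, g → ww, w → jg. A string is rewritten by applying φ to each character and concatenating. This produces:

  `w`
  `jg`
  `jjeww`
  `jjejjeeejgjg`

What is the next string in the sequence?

jjejjeeejjejjeeeeeeejjewwjjeww

Apply φ to jjejjeeejgjg symbol by symbol: j→jje, j→jje, e→ee, j→jje, j→jje, e→ee, e→ee, e→ee, j→jje, g→ww, j→jje, g→ww; joined: jje jje ee jje jje ee ee ee jje ww jje ww.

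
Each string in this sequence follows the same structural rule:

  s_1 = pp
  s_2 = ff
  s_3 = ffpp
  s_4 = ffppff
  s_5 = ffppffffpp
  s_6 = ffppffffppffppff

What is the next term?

ffppffffppffppffffppffffpp

From term 3 onward, concatenate the last term with the second-to-last: ff·pp = ffpp, ffpp·ff = ffppff, …
The next term joins ffppffffppffppff and ffppffffpp.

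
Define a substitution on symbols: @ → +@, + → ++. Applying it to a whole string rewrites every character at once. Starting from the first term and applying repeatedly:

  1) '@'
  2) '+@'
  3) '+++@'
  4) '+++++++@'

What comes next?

+++++++++++++++@

Apply φ to +++++++@ symbol by symbol: +→++, +→++, +→++, +→++, +→++, +→++, +→++, @→+@; joined: ++ ++ ++ ++ ++ ++ ++ +@.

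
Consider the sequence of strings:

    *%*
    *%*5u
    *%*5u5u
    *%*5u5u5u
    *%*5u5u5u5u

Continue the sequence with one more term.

*%*5u5u5u5u5u

Every step adds 5u to the end: s(k+1) = s(k)·5u.
One more step from *%*5u5u5u5u gives the answer.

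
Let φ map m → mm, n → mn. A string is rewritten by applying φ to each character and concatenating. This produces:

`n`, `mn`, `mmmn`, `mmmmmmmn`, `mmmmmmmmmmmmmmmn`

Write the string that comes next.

φ(mmmmmmmmmmmmmmmn) expands symbol-by-symbol to mm mm mm mm mm mm mm mm mm mm mm mm mm mm mm mn; joining the 16 pieces gives the next term.

mmmmmmmmmmmmmmmmmmmmmmmmmmmmmmmn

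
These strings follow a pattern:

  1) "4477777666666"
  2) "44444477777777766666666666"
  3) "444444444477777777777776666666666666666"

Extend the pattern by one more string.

4444444444444477777777777777777666666666666666666666

Term n consists of 4n-2 4's, followed by 4n+1 7's, followed by 5n+1 6's (n = 1, 2, …).
At n = 4 the blocks have lengths 14, 17, 21.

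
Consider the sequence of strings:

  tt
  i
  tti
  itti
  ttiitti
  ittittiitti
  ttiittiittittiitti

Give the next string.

ittittiittittiittiittittiitti

From term 3 onward, concatenate the second-to-last term with the last: tt·i = tti, i·tti = itti, …
So term 8 is ittittiitti·ttiittiittittiitti.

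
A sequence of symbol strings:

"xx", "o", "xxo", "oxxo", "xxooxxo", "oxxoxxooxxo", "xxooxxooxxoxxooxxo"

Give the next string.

From term 3 onward, concatenate the second-to-last term with the last: xx·o = xxo, o·xxo = oxxo, …
Continuing: oxxoxxooxxo · xxooxxooxxoxxooxxo gives term 8.

oxxoxxooxxoxxooxxooxxoxxooxxo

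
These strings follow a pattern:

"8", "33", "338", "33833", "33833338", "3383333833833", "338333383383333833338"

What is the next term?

3383333833833338333383383333833833

From term 3 onward, concatenate the last term with the second-to-last: 33·8 = 338, 338·33 = 33833, …
So term 8 is 338333383383333833338·3383333833833.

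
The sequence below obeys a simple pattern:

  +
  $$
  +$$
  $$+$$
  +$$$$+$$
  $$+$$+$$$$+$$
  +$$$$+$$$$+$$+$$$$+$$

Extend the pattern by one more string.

$$+$$+$$$$+$$+$$$$+$$$$+$$+$$$$+$$

Each term (from the third on) is the two preceding terms concatenated in order: term 3 = +·$$ = +$$.
So term 8 is $$+$$+$$$$+$$·+$$$$+$$$$+$$+$$$$+$$.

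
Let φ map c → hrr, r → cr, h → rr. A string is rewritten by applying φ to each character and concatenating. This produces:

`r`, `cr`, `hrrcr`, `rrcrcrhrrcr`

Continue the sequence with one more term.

Apply φ to rrcrcrhrrcr symbol by symbol: r→cr, r→cr, c→hrr, r→cr, c→hrr, r→cr, h→rr, r→cr, r→cr, c→hrr, r→cr; joined: cr cr hrr cr hrr cr rr cr cr hrr cr.

crcrhrrcrhrrcrrrcrcrhrrcr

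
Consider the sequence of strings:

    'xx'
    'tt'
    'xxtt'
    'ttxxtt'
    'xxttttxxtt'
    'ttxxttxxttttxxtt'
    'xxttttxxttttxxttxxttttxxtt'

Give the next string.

ttxxttxxttttxxttxxttttxxttttxxttxxttttxxtt

Each term (from the third on) is the two preceding terms concatenated in order: term 3 = xx·tt = xxtt.
Continuing: ttxxttxxttttxxtt · xxttttxxttttxxttxxttttxxtt gives term 8.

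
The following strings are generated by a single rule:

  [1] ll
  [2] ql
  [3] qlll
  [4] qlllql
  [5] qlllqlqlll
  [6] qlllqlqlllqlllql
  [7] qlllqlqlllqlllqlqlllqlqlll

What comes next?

qlllqlqlllqlllqlqlllqlqlllqlllqlqlllqlllql

Each term (from the third on) is the previous term followed by the one before it: term 3 = ql·ll = qlll.
Continuing: qlllqlqlllqlllqlqlllqlqlll · qlllqlqlllqlllql gives term 8.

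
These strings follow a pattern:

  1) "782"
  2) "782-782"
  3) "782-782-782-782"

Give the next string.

782-782-782-782-782-782-782-782

Each string is two copies of the previous one joined by '-'.
One more doubling of 782-782-782-782 gives the answer.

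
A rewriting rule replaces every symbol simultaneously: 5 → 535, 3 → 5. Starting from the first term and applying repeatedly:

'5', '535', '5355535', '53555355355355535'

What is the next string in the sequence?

Rewriting the 17 symbols of 53555355355355535 one by one yields 535 5 535 535 535 5 535 535 5 535 535 5 535 535 535 5 535; concatenated:

53555355355355535535553553555355355355535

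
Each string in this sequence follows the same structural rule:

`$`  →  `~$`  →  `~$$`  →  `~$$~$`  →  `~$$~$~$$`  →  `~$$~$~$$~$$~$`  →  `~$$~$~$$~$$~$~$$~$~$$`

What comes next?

This is a Fibonacci-style word recurrence s(k) = s(k−1)·s(k−2): e.g. ~$·$ = ~$$.
The next term joins ~$$~$~$$~$$~$~$$~$~$$ and ~$$~$~$$~$$~$.

~$$~$~$$~$$~$~$$~$~$$~$$~$~$$~$$~$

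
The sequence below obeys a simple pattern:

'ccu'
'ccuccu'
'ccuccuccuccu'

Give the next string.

Every step duplicates the string.
One more doubling of ccuccuccuccu gives the answer.

ccuccuccuccuccuccuccuccu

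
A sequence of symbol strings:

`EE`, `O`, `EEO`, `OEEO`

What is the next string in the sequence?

Each term (from the third on) is the two preceding terms concatenated in order: term 3 = EE·O = EEO.
Continuing: EEO · OEEO gives term 5.

EEOOEEO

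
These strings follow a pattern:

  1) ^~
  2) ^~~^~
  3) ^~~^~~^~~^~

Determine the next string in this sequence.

Each string is two copies of the previous one joined by '~'.
Doubling ^~~^~~^~~^~ with '~' between the halves:

^~~^~~^~~^~~^~~^~~^~~^~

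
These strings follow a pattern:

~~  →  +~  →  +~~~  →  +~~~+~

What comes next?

This is a Fibonacci-style word recurrence s(k) = s(k−1)·s(k−2): e.g. +~·~~ = +~~~.
The next term joins +~~~+~ and +~~~.

+~~~+~+~~~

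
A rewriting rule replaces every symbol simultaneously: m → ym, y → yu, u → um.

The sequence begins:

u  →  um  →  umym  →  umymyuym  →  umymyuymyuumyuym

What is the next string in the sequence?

umymyuymyuumyuymyuumumymyuumyuym

Replace each of the 16 characters of umymyuymyuumyuym in place — um ym yu ym yu um yu ym yu um um ym yu um yu ym — and concatenate.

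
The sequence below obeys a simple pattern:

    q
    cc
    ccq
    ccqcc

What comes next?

ccqccccq

Each term (from the third on) is the previous term followed by the one before it: term 3 = cc·q = ccq.
So term 5 is ccqcc·ccq.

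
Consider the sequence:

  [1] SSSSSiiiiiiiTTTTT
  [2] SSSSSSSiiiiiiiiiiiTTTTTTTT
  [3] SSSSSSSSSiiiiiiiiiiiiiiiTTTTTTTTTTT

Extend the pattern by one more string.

SSSSSSSSSSSiiiiiiiiiiiiiiiiiiiTTTTTTTTTTTTTT

Term n consists of 2n+3 S's, followed by 4n+3 i's, followed by 3n+2 T's (n = 1, 2, …).
Setting n = 4 gives 11, 19, 14 characters in each block.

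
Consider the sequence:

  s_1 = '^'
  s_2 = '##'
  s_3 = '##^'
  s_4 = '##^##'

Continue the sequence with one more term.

##^####^

From term 3 onward, concatenate the last term with the second-to-last: ##·^ = ##^, ##^·## = ##^##, …
Continuing: ##^## · ##^ gives term 5.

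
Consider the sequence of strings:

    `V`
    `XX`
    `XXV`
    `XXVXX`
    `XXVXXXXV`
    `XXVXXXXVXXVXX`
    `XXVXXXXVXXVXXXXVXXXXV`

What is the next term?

Each term (from the third on) is the previous term followed by the one before it: term 3 = XX·V = XXV.
The next term joins XXVXXXXVXXVXXXXVXXXXV and XXVXXXXVXXVXX.

XXVXXXXVXXVXXXXVXXXXVXXVXXXXVXXVXX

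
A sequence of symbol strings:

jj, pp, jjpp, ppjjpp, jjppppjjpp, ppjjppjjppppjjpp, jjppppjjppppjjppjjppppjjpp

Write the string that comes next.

This is a Fibonacci-style word recurrence s(k) = s(k−2)·s(k−1): e.g. jj·pp = jjpp.
Continuing: ppjjppjjppppjjpp · jjppppjjppppjjppjjppppjjpp gives term 8.

ppjjppjjppppjjppjjppppjjppppjjppjjppppjjpp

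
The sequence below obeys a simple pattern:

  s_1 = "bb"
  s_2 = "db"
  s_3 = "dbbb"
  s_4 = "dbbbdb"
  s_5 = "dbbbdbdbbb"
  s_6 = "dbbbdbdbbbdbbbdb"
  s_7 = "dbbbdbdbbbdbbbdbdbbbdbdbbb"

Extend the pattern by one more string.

This is a Fibonacci-style word recurrence s(k) = s(k−1)·s(k−2): e.g. db·bb = dbbb.
Continuing: dbbbdbdbbbdbbbdbdbbbdbdbbb · dbbbdbdbbbdbbbdb gives term 8.

dbbbdbdbbbdbbbdbdbbbdbdbbbdbbbdbdbbbdbbbdb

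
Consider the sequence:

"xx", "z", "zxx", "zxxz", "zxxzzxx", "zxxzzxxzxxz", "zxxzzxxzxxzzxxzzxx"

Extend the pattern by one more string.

zxxzzxxzxxzzxxzzxxzxxzzxxzxxz

Each term (from the third on) is the previous term followed by the one before it: term 3 = z·xx = zxx.
So term 8 is zxxzzxxzxxzzxxzzxx·zxxzzxxzxxz.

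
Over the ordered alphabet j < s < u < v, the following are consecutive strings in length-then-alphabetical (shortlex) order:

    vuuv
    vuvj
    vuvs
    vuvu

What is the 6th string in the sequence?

vvjj

Continuing the enumeration 2 steps past vuvu: vuvu → vuvv → (answer).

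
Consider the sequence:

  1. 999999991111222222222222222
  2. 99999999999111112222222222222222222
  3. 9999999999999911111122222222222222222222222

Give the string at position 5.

99999999999999999999111111112222222222222222222222222222222

Each string has the form 9^{3n-1} 1^{n+1} 2^{4n+3}, where the shown terms are n = 3, 4, 5.
At n = 7 the blocks have lengths 20, 8, 31.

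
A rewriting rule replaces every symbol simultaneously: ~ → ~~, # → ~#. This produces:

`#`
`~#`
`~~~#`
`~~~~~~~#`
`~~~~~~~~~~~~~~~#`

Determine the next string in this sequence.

~~~~~~~~~~~~~~~~~~~~~~~~~~~~~~~#

φ(~~~~~~~~~~~~~~~#) expands symbol-by-symbol to ~~ ~~ ~~ ~~ ~~ ~~ ~~ ~~ ~~ ~~ ~~ ~~ ~~ ~~ ~~ ~#; joining the 16 pieces gives the next term.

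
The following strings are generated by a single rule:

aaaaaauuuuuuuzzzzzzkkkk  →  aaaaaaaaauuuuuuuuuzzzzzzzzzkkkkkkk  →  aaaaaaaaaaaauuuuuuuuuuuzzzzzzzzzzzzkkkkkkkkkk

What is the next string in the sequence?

aaaaaaaaaaaaaaauuuuuuuuuuuuuzzzzzzzzzzzzzzzkkkkkkkkkkkkk

Each string has the form a^{3n} u^{2n+3} z^{3n} k^{3n-2}, where the shown terms are n = 2, 3, 4.
Setting n = 5 gives 15, 13, 15, 13 characters in each block.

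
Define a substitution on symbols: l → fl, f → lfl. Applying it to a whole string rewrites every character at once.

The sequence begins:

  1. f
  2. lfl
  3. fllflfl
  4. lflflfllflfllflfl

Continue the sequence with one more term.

Rewriting the 17 symbols of lflflfllflfllflfl one by one yields fl lfl fl lfl fl lfl fl fl lfl fl lfl fl fl lfl fl lfl fl; concatenated:

fllflfllflfllflflfllflfllflflfllflfllflfl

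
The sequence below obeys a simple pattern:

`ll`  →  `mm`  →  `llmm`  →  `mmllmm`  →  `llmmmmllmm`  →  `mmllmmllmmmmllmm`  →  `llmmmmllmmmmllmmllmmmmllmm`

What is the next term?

Each term (from the third on) is the two preceding terms concatenated in order: term 3 = ll·mm = llmm.
Continuing: mmllmmllmmmmllmm · llmmmmllmmmmllmmllmmmmllmm gives term 8.

mmllmmllmmmmllmmllmmmmllmmmmllmmllmmmmllmm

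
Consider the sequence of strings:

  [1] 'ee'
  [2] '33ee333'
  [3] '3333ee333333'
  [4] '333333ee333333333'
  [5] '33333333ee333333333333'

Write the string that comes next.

Each term wraps the previous one in 33 on the left and 333 on the right.
Applying this once more to 33333333ee333333333333:

3333333333ee333333333333333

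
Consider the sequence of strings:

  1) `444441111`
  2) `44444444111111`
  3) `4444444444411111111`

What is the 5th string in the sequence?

Each string has the form 4^{3n-1} 1^{2n}, where the shown terms are n = 2, 3, 4.
Setting n = 6 gives 17, 12 characters in each block.

44444444444444444111111111111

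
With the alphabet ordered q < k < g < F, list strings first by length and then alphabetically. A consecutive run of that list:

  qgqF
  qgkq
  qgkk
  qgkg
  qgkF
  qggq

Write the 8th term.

qggg

Stepping forward 2 times from qggq: qggq → qggk, then the target.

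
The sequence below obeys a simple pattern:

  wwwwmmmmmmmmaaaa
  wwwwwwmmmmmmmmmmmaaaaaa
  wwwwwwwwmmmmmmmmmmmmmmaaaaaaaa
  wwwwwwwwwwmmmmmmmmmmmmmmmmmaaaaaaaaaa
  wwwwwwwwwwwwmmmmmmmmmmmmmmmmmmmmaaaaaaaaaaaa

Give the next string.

The n-th term is 2n-2 w's then 3n-1 m's then 2n-2 a's, where the shown terms are n = 3, 4, 5, 6, 7.
Setting n = 8 gives 14, 23, 14 characters in each block.

wwwwwwwwwwwwwwmmmmmmmmmmmmmmmmmmmmmmmaaaaaaaaaaaaaa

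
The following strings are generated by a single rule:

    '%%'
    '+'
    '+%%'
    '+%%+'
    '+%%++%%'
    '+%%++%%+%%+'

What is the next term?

+%%++%%+%%++%%++%%

Each term (from the third on) is the previous term followed by the one before it: term 3 = +·%% = +%%.
The next term joins +%%++%%+%%+ and +%%++%%.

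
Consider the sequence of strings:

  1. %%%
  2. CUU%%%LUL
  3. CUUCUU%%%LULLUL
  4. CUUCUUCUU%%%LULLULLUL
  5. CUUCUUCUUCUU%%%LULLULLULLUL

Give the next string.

CUUCUUCUUCUUCUU%%%LULLULLULLULLUL

Every step adds CUU to the front and LUL to the end of the previous string.
One more step from CUUCUUCUUCUU%%%LULLULLULLUL gives the answer.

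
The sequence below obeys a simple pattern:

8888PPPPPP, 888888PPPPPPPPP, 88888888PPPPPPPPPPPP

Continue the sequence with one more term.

8888888888PPPPPPPPPPPPPPP

Reading off run lengths: 8 runs 4, 6, 8; P runs 6, 9, 12 — each is linear in n, where the shown terms are n = 2, 3, 4.
For the next term, n = 5, so the run lengths are 10, 15.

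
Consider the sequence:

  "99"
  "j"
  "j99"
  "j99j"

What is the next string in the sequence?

This is a Fibonacci-style word recurrence s(k) = s(k−1)·s(k−2): e.g. j·99 = j99.
Continuing: j99j · j99 gives term 5.

j99jj99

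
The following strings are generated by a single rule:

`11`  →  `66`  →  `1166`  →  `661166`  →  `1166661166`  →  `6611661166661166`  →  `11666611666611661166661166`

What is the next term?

661166116666116611666611666611661166661166

Each term (from the third on) is the two preceding terms concatenated in order: term 3 = 11·66 = 1166.
Continuing: 6611661166661166 · 11666611666611661166661166 gives term 8.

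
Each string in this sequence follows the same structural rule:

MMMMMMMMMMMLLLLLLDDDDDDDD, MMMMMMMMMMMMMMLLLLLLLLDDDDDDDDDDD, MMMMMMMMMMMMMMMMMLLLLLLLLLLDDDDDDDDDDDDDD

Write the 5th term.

MMMMMMMMMMMMMMMMMMMMMMMLLLLLLLLLLLLLLDDDDDDDDDDDDDDDDDDDD

Reading off run lengths: M runs 11, 14, 17; L runs 6, 8, 10; D runs 8, 11, 14 — each is linear in n, where the shown terms are n = 3, 4, 5.
Setting n = 7 gives 23, 14, 20 characters in each block.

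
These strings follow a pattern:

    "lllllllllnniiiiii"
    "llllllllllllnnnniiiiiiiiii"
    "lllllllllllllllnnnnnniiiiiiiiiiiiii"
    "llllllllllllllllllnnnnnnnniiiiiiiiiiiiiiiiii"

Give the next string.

lllllllllllllllllllllnnnnnnnnnniiiiiiiiiiiiiiiiiiiiii

The n-th term is 3n+3 l's then 2n-2 n's then 4n-2 i's, where the shown terms are n = 2, 3, 4, 5.
Setting n = 6 gives 21, 10, 22 characters in each block.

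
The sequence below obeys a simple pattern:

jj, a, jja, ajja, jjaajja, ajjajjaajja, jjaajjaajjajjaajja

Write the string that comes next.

ajjajjaajjajjaajjaajjajjaajja

Each term (from the third on) is the two preceding terms concatenated in order: term 3 = jj·a = jja.
So term 8 is ajjajjaajja·jjaajjaajjajjaajja.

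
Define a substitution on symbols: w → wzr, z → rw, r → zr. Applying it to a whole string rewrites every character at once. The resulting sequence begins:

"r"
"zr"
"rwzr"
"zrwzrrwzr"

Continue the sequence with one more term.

Rewriting each symbol of zrwzrrwzr: z→rw, r→zr, w→wzr, z→rw, r→zr, r→zr, w→wzr, z→rw, r→zr, which concatenates to rw zr wzr rw zr zr wzr rw zr.

rwzrwzrrwzrzrwzrrwzr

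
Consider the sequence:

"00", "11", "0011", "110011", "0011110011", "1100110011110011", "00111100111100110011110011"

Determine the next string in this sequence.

This is a Fibonacci-style word recurrence s(k) = s(k−2)·s(k−1): e.g. 00·11 = 0011.
So term 8 is 1100110011110011·00111100111100110011110011.

110011001111001100111100111100110011110011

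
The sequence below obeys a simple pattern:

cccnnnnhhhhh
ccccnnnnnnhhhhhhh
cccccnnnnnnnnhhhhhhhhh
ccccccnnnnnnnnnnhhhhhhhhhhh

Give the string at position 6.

ccccccccnnnnnnnnnnnnnnhhhhhhhhhhhhhhh

Each string has the form c^{n+1} n^{2n} h^{2n+1}, where the shown terms are n = 2, 3, 4, 5.
At n = 7 the blocks have lengths 8, 14, 15.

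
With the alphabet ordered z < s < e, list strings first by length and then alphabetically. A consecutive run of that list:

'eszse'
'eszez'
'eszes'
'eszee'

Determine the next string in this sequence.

Treat eszee as a base-3 numeral over the given alphabet and add one, carrying through any trailing e's.

esszz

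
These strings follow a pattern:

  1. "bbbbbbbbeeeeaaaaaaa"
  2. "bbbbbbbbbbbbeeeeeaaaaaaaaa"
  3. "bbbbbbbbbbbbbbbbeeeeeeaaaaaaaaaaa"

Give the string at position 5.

bbbbbbbbbbbbbbbbbbbbbbbbeeeeeeeeaaaaaaaaaaaaaaa

Term n consists of 4n b's, followed by n+2 e's, followed by 2n+3 a's, where the shown terms are n = 2, 3, 4.
For term 5, n = 6, so the run lengths are 24, 8, 15.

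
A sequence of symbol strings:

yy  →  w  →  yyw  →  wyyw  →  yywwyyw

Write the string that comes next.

wyywyywwyyw

From term 3 onward, concatenate the second-to-last term with the last: yy·w = yyw, w·yyw = wyyw, …
So term 6 is wyyw·yywwyyw.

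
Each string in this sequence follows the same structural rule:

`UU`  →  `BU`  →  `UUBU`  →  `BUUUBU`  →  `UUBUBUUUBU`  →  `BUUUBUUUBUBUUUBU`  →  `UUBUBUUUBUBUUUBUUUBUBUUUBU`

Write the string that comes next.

BUUUBUUUBUBUUUBUUUBUBUUUBUBUUUBUUUBUBUUUBU

This is a Fibonacci-style word recurrence s(k) = s(k−2)·s(k−1): e.g. UU·BU = UUBU.
The next term joins BUUUBUUUBUBUUUBU and UUBUBUUUBUBUUUBUUUBUBUUUBU.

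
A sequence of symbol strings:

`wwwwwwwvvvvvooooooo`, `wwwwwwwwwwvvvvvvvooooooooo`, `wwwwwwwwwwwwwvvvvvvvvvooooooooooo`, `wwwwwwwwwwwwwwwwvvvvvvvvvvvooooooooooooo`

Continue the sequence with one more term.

wwwwwwwwwwwwwwwwwwwvvvvvvvvvvvvvooooooooooooooo

The n-th term is 3n+1 w's then 2n+1 v's then 2n+3 o's, where the shown terms are n = 2, 3, 4, 5.
Setting n = 6 gives 19, 13, 15 characters in each block.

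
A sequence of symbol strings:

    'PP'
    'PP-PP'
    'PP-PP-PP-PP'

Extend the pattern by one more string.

Every step duplicates the string with '-' between the halves.
So the next term is two copies of PP-PP-PP-PP with '-' between the halves.

PP-PP-PP-PP-PP-PP-PP-PP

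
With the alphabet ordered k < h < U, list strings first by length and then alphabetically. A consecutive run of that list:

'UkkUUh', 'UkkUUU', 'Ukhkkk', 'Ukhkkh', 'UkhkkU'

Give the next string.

Ukhkhk

Treat UkhkkU as a base-3 numeral over the given alphabet and add one, carrying through any trailing U's.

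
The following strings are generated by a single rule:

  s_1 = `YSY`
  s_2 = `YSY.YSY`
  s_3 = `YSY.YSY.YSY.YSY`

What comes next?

YSY.YSY.YSY.YSY.YSY.YSY.YSY.YSY

Each string is two copies of the previous one joined by '.'.
One more doubling of YSY.YSY.YSY.YSY gives the answer.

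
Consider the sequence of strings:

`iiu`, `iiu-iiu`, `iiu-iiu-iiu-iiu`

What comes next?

iiu-iiu-iiu-iiu-iiu-iiu-iiu-iiu

Every step duplicates the string with '-' between the halves.
One more doubling of iiu-iiu-iiu-iiu gives the answer.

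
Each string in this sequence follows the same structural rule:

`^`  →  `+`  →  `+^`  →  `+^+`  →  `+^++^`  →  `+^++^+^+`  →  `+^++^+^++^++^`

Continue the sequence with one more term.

+^++^+^++^++^+^++^+^+

From term 3 onward, concatenate the last term with the second-to-last: +·^ = +^, +^·+ = +^+, …
So term 8 is +^++^+^++^++^·+^++^+^+.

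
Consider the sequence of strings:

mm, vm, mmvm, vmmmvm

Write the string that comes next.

mmvmvmmmvm

This is a Fibonacci-style word recurrence s(k) = s(k−2)·s(k−1): e.g. mm·vm = mmvm.
Continuing: mmvm · vmmmvm gives term 5.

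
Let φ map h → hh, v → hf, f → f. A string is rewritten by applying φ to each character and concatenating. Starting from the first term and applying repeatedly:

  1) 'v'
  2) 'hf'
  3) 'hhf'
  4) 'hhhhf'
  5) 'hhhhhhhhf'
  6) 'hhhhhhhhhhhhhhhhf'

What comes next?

Rewriting the 17 symbols of hhhhhhhhhhhhhhhhf one by one yields hh hh hh hh hh hh hh hh hh hh hh hh hh hh hh hh f; concatenated:

hhhhhhhhhhhhhhhhhhhhhhhhhhhhhhhhf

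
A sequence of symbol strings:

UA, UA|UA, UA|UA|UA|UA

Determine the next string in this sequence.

Every step duplicates the string with '|' between the halves.
Doubling UA|UA|UA|UA with '|' between the halves:

UA|UA|UA|UA|UA|UA|UA|UA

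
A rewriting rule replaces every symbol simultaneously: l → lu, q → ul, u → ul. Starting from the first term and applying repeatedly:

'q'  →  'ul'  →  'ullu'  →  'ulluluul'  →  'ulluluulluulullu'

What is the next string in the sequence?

ulluluulluululluluululluulluluul

φ(ulluluulluulullu) expands symbol-by-symbol to ul lu lu ul lu ul ul lu lu ul ul lu ul lu lu ul; joining the 16 pieces gives the next term.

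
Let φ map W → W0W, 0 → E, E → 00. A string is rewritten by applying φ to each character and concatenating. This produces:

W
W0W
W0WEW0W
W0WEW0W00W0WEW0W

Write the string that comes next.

W0WEW0W00W0WEW0WEEW0WEW0W00W0WEW0W

Applying the rule to each of the 16 symbols of W0WEW0W00W0WEW0W gives the pieces W0W E W0W 00 W0W E W0W E E W0W E W0W 00 W0W E W0W, which concatenate to the answer.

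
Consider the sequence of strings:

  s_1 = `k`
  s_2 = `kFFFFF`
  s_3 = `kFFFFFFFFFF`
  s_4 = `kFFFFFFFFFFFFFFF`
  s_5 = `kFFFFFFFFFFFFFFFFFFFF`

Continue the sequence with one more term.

Each term is the previous one with FFFFF appended.
Applying this once more to kFFFFFFFFFFFFFFFFFFFF:

kFFFFFFFFFFFFFFFFFFFFFFFFF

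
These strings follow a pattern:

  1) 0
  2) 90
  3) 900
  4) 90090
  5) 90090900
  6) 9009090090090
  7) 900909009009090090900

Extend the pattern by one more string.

From term 3 onward, concatenate the last term with the second-to-last: 90·0 = 900, 900·90 = 90090, …
Continuing: 900909009009090090900 · 9009090090090 gives term 8.

9009090090090900909009009090090090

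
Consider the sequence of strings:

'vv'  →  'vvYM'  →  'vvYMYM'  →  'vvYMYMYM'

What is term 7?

Each term is the previous one with YM appended.
From vvYMYMYM, 3 further steps: vvYMYMYM → vvYMYMYMYM → vvYMYMYMYMYM → (answer).

vvYMYMYMYMYMYM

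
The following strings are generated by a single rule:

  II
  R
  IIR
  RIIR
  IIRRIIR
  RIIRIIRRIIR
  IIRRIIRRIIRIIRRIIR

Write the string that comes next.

RIIRIIRRIIRIIRRIIRRIIRIIRRIIR

Each term (from the third on) is the two preceding terms concatenated in order: term 3 = II·R = IIR.
So term 8 is RIIRIIRRIIR·IIRRIIRRIIRIIRRIIR.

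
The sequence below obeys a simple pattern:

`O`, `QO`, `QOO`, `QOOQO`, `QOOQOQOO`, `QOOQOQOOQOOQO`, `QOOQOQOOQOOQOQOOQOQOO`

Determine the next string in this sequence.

From term 3 onward, concatenate the last term with the second-to-last: QO·O = QOO, QOO·QO = QOOQO, …
So term 8 is QOOQOQOOQOOQOQOOQOQOO·QOOQOQOOQOOQO.

QOOQOQOOQOOQOQOOQOQOOQOOQOQOOQOOQO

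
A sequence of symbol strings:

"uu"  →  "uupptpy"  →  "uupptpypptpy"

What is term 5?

The strings grow by a fixed suffix pptpy each time.
From uupptpypptpy, 2 further steps: uupptpypptpy → uupptpypptpypptpy → (answer).

uupptpypptpypptpypptpy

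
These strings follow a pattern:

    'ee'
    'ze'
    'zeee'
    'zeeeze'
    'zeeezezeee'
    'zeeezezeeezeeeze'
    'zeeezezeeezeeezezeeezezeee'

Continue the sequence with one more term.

zeeezezeeezeeezezeeezezeeezeeezezeeezeeeze

This is a Fibonacci-style word recurrence s(k) = s(k−1)·s(k−2): e.g. ze·ee = zeee.
The next term joins zeeezezeeezeeezezeeezezeee and zeeezezeeezeeeze.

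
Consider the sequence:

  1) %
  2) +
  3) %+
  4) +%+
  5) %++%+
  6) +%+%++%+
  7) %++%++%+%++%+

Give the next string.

+%+%++%+%++%++%+%++%+

This is a Fibonacci-style word recurrence s(k) = s(k−2)·s(k−1): e.g. %·+ = %+.
So term 8 is +%+%++%+·%++%++%+%++%+.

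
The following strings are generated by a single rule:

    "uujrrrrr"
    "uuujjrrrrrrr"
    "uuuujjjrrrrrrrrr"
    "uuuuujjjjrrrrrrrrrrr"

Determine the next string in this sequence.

uuuuuujjjjjrrrrrrrrrrrrr

Term n consists of n u's, followed by n-1 j's, followed by 2n+1 r's, where the shown terms are n = 2, 3, 4, 5.
For the next term, n = 6, so the run lengths are 6, 5, 13.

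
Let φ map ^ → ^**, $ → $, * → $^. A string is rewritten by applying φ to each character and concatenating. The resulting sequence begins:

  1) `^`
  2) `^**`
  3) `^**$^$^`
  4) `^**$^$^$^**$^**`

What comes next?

^**$^$^$^**$^**$^**$^$^$^**$^$^

Replace each of the 15 characters of ^**$^$^$^**$^** in place — ^** $^ $^ $ ^** $ ^** $ ^** $^ $^ $ ^** $^ $^ — and concatenate.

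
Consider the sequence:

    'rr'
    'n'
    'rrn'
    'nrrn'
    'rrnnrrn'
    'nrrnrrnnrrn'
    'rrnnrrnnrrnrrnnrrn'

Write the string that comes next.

Each term (from the third on) is the two preceding terms concatenated in order: term 3 = rr·n = rrn.
The next term joins nrrnrrnnrrn and rrnnrrnnrrnrrnnrrn.

nrrnrrnnrrnrrnnrrnnrrnrrnnrrn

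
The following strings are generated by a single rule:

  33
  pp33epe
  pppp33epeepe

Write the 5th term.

s(k+1) = pp·s(k)·epe, so each term gains pp as a prefix and epe as a suffix.
From pppp33epeepe, 2 further steps: pppp33epeepe → pppppp33epeepeepe → (answer).

pppppppp33epeepeepeepe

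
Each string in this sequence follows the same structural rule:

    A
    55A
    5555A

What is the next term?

The strings grow by a fixed prefix 55 each time.
Applying this once more to 5555A:

555555A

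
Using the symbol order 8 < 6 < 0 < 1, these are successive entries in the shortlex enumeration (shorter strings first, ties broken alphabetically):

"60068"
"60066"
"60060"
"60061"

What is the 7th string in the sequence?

60000

Stepping forward 3 times from 60061: 60061 → 60008 → 60006, then the target.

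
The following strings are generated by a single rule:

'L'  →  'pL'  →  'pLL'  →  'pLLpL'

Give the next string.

From term 3 onward, concatenate the last term with the second-to-last: pL·L = pLL, pLL·pL = pLLpL, …
The next term joins pLLpL and pLL.

pLLpLpLL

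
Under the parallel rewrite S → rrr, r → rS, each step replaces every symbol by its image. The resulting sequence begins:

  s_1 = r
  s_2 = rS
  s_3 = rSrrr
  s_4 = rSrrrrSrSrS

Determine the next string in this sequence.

Apply φ to rSrrrrSrSrS symbol by symbol: r→rS, S→rrr, r→rS, r→rS, r→rS, r→rS, S→rrr, r→rS, S→rrr, r→rS, S→rrr; joined: rS rrr rS rS rS rS rrr rS rrr rS rrr.

rSrrrrSrSrSrSrrrrSrrrrSrrr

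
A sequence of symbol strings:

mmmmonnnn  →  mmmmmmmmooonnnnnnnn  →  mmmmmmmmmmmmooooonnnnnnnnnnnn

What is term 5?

mmmmmmmmmmmmmmmmmmmmooooooooonnnnnnnnnnnnnnnnnnnn

The n-th term is 4n m's then 2n-1 o's then 4n n's (n = 1, 2, …).
At n = 5 the blocks have lengths 20, 9, 20.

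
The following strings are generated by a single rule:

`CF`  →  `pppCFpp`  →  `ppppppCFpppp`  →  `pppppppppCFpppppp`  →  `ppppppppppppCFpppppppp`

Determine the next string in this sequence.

Each term wraps the previous one in ppp on the left and pp on the right.
Applying this once more to ppppppppppppCFpppppppp:

pppppppppppppppCFpppppppppp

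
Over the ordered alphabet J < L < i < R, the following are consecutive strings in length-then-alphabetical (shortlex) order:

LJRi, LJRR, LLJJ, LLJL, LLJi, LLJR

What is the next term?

LLLJ

Treat LLJR as a base-4 numeral over the given alphabet and add one, carrying through any trailing R's.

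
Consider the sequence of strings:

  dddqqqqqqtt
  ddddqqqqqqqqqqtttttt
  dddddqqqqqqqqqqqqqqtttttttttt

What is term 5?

dddddddqqqqqqqqqqqqqqqqqqqqqqtttttttttttttttttt

Reading off run lengths: d runs 3, 4, 5; q runs 6, 10, 14; t runs 2, 6, 10 — each is linear in n (n = 1, 2, …).
Setting n = 5 gives 7, 22, 18 characters in each block.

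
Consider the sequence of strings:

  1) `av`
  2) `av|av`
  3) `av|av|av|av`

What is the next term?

av|av|av|av|av|av|av|av

s(k+1) = s(k)·|·s(k) — each term doubles the last with '|' between the halves.
So the next term is two copies of av|av|av|av with '|' between the halves.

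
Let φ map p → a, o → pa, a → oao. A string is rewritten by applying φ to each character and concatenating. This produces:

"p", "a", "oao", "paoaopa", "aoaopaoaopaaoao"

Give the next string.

Applying the rule to each of the 15 symbols of aoaopaoaopaaoao gives the pieces oao pa oao pa a oao pa oao pa a oao oao pa oao pa, which concatenate to the answer.

oaopaoaopaaoaopaoaopaaoaooaopaoaopa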